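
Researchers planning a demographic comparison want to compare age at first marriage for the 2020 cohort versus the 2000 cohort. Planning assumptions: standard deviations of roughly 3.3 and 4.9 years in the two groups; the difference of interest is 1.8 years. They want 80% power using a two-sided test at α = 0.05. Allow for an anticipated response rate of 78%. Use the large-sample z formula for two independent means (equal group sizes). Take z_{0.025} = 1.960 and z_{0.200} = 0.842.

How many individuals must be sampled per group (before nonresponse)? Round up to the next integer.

n = 109 per group

n = (z_{α/2} + z_β)² · (σ₁² + σ₂²) / δ²
  = (1.960 + 0.842)² · (3.3² + 4.9² = 34.9) / 1.8²
  = 7.8512 · 34.9 / 3.24
  = 84.57
Adjust for 78% response: 84.57 / 0.78 = 108.42.
Round up → n = 109 per group.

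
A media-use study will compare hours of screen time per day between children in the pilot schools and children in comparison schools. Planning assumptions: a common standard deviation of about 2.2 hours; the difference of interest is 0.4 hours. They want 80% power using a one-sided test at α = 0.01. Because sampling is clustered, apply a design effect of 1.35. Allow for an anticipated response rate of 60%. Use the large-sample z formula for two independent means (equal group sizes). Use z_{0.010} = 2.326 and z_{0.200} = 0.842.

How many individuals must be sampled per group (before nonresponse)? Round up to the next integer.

n = (z_α + z_β)² · (σ₁² + σ₂²) / δ²
  = (2.326 + 0.842)² · (2·2.2² = 9.68) / 0.4²
  = 10.0362 · 9.68 / 0.16
  = 607.19
Design effect: 1.35 × 607.19 = 819.71.
Adjust for 60% response: 819.71 / 0.60 = 1366.18.
Round up → n = 1367 per group.

n = 1367 per group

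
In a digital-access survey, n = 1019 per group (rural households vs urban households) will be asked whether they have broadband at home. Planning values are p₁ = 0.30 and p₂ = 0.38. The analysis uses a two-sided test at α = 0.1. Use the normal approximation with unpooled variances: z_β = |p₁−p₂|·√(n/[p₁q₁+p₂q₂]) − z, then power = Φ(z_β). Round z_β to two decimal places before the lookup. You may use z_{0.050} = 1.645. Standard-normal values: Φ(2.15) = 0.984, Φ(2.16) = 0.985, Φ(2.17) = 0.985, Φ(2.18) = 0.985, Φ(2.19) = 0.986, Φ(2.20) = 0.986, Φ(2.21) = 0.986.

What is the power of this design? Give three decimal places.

Power ≈ 0.985

z_β = |p₁−p₂|·√(n/[p₁q₁+p₂q₂]) − z_{α/2}
    = 0.08 · √(1019/0.4456) − 1.645
    = 0.08 · 47.8205 − 1.645
    = 3.8256 − 1.645 = 2.1806 → 2.18
Power = Φ(2.18) = 0.985.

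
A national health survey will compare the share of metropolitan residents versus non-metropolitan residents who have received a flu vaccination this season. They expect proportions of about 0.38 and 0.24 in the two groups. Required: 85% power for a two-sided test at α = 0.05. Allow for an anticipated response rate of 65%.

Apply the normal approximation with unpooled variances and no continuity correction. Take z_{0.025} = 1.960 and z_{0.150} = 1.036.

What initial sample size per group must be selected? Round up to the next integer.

n = (z_{α/2} + z_β)² · [p₁(1−p₁) + p₂(1−p₂)] / (p₁ − p₂)²
  = (1.960 + 1.036)² · (0.38·0.62 + 0.24·0.76) / (0.14)²
  = (2.996)² · (0.2356 + 0.1824) / 0.0196
  = 8.9760 · 0.4180 / 0.0196
  = 191.43
Adjust for 65% response: 191.43 / 0.65 = 294.50.
Round up → n = 295 per group.

n = 295 per group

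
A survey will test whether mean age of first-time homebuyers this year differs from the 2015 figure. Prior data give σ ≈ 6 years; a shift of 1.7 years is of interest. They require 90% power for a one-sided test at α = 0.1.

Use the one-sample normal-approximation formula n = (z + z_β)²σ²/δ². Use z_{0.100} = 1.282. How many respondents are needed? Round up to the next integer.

n = 82

n = (z_α + z_β)² · σ² / δ²
  = (1.282 + 1.282)² · 6² / 1.7²
  = 6.5741 · 36 / 2.89
  = 81.89
Round up → n = 82.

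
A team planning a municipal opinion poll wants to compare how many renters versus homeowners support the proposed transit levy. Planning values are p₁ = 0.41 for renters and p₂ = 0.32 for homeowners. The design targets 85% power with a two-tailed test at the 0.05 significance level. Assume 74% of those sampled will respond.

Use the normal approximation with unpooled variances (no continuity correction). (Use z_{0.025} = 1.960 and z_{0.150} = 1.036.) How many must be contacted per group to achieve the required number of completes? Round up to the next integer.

n = 689 per group

n = (z_{α/2} + z_β)² · [p₁(1−p₁) + p₂(1−p₂)] / (p₁ − p₂)²
  = (1.960 + 1.036)² · (0.41·0.59 + 0.32·0.68) / (0.09)²
  = (2.996)² · (0.2419 + 0.2176) / 0.0081
  = 8.9760 · 0.4595 / 0.0081
  = 509.19
Adjust for 74% response: 509.19 / 0.74 = 688.10.
Round up → n = 689 per group.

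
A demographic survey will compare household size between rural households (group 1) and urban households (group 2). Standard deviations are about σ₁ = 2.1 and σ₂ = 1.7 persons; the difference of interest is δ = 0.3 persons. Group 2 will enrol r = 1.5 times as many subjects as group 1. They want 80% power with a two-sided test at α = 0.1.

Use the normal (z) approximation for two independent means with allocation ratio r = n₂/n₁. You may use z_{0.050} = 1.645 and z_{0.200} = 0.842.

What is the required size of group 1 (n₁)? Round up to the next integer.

n₁ = (z_{α/2} + z_β)² · (σ₁² + σ₂²/r) / δ²
   = (1.645 + 0.842)² · (2.1² + 1.7²/1.5) / 0.3²
   = 6.1852 · (4.41 + 1.9267) / 0.09
   = 6.1852 · 6.3367 / 0.09
   = 435.48
Round up → n₁ = 436; n₂ = r·n₁ = 1.5 × 436 = 654.

n₁ = 436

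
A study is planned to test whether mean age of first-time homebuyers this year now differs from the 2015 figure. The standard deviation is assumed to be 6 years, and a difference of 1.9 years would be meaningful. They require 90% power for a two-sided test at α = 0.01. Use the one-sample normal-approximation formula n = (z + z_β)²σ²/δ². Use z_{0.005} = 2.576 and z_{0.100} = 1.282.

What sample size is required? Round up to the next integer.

n = 149

n = (z_{α/2} + z_β)² · σ² / δ²
  = (2.576 + 1.282)² · 6² / 1.9²
  = 14.8842 · 36 / 3.61
  = 148.43
Round up → n = 149.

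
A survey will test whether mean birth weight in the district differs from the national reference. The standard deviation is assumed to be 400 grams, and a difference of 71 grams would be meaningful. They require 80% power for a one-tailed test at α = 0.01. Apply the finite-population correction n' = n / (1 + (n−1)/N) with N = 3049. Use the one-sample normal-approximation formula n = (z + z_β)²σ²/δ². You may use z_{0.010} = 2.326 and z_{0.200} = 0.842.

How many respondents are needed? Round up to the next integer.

n = (z_α + z_β)² · σ² / δ²
  = (2.326 + 0.842)² · 400² / 71²
  = 10.0362 · 160000 / 5041
  = 318.55
Finite-population correction (N = 3049): 318.55 / (1 + (318.55 − 1)/3049) = 288.50.
Round up → n = 289.

n = 289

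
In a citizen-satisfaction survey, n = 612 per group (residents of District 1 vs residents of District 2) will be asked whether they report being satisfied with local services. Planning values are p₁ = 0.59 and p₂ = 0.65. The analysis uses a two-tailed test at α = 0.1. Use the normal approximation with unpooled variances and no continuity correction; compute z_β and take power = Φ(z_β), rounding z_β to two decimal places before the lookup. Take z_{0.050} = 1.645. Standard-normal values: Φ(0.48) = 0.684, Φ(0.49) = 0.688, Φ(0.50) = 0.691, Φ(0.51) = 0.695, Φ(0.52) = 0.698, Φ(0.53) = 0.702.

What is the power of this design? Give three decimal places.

z_β = |p₁−p₂|·√(n/[p₁q₁+p₂q₂]) − z_{α/2}
    = 0.06 · √(612/0.4694) − 1.645
    = 0.06 · 36.1081 − 1.645
    = 2.1665 − 1.645 = 0.5215 → 0.52
Power = Φ(0.52) = 0.698.

Power ≈ 0.698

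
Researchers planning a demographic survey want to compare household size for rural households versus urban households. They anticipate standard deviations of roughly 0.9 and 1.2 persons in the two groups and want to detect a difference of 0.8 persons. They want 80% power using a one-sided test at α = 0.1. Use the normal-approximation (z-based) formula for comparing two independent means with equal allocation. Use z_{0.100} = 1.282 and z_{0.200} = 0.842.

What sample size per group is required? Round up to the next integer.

n = (z_α + z_β)² · (σ₁² + σ₂²) / δ²
  = (1.282 + 0.842)² · (0.9² + 1.2² = 2.25) / 0.8²
  = 4.5114 · 2.25 / 0.64
  = 15.86
Round up → n = 16 per group.

n = 16 per group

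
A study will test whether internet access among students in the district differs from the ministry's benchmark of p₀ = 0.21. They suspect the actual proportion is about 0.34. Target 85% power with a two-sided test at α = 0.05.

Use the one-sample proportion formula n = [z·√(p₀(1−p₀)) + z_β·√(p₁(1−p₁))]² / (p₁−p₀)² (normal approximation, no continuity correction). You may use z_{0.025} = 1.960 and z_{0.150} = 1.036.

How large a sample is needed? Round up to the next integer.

n = 99

n = [z_{α/2}·√(p₀q₀) + z_β·√(p₁q₁)]² / (p₁ − p₀)²
  = [1.960·√(0.21·0.79) + 1.036·√(0.34·0.66)]² / (0.13)²
  = [1.960·0.4073 + 1.036·0.4737]² / 0.0169
  = [1.2891]² / 0.0169
  = 98.33
Round up → n = 99.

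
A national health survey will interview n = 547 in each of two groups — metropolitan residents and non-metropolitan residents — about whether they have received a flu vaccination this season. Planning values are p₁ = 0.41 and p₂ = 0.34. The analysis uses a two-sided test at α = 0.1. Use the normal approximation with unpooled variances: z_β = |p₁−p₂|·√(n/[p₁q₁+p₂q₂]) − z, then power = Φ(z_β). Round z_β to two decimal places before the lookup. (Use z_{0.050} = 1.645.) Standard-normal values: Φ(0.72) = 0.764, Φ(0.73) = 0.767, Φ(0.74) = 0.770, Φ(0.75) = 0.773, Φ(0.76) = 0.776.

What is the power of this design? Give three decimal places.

Power ≈ 0.773

z_β = |p₁−p₂|·√(n/[p₁q₁+p₂q₂]) − z_{α/2}
    = 0.07 · √(547/0.4663) − 1.645
    = 0.07 · 34.2500 − 1.645
    = 2.3975 − 1.645 = 0.7525 → 0.75
Power = Φ(0.75) = 0.773.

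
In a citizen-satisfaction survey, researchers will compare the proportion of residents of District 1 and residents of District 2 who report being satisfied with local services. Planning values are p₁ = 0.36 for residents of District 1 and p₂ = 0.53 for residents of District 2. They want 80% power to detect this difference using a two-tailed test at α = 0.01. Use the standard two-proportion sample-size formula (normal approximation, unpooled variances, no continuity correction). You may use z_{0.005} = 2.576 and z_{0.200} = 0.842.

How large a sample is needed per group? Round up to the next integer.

n = 194 per group

n = (z_{α/2} + z_β)² · [p₁(1−p₁) + p₂(1−p₂)] / (p₁ − p₂)²
  = (2.576 + 0.842)² · (0.36·0.64 + 0.53·0.47) / (-0.17)²
  = (3.418)² · (0.2304 + 0.2491) / 0.0289
  = 11.6827 · 0.4795 / 0.0289
  = 193.84
Round up → n = 194 per group.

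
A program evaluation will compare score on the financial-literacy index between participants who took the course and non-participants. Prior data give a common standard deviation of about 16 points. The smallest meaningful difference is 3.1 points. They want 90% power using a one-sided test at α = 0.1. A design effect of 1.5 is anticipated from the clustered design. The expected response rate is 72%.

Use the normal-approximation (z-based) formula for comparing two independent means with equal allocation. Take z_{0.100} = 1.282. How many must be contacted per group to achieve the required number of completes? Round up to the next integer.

n = 730 per group

n = (z_α + z_β)² · (σ₁² + σ₂²) / δ²
  = (1.282 + 1.282)² · (2·16² = 512) / 3.1²
  = 6.5741 · 512 / 9.61
  = 350.25
Design effect: 1.5 × 350.25 = 525.38.
Adjust for 72% response: 525.38 / 0.72 = 729.70.
Round up → n = 730 per group.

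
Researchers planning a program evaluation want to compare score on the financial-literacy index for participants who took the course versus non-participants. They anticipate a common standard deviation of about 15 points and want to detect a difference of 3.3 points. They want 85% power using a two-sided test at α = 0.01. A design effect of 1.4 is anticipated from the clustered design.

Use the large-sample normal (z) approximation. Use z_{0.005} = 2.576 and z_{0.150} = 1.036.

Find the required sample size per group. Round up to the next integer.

n = 755 per group

n = (z_{α/2} + z_β)² · (σ₁² + σ₂²) / δ²
  = (2.576 + 1.036)² · (2·15² = 450) / 3.3²
  = 13.0465 · 450 / 10.89
  = 539.11
Design effect: 1.4 × 539.11 = 754.76.
Round up → n = 755 per group.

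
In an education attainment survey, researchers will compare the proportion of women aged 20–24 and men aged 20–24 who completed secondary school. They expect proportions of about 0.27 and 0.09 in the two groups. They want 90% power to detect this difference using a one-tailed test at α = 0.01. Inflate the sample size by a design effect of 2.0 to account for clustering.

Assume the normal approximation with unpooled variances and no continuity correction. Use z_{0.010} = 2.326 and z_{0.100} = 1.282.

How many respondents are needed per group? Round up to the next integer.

n = (z_α + z_β)² · [p₁(1−p₁) + p₂(1−p₂)] / (p₁ − p₂)²
  = (2.326 + 1.282)² · (0.27·0.73 + 0.09·0.91) / (0.18)²
  = (3.608)² · (0.1971 + 0.0819) / 0.0324
  = 13.0177 · 0.2790 / 0.0324
  = 112.10
Design effect: 2.0 × 112.10 = 224.19.
Round up → n = 225 per group.

n = 225 per group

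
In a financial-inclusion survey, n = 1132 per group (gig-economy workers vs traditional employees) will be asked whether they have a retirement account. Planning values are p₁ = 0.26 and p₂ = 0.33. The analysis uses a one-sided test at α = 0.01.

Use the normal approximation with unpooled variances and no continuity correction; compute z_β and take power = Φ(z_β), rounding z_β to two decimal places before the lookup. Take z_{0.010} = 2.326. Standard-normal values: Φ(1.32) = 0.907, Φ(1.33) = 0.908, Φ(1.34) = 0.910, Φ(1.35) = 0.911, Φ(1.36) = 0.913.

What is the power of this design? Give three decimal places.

z_β = |p₁−p₂|·√(n/[p₁q₁+p₂q₂]) − z_α
    = 0.07 · √(1132/0.4135) − 2.326
    = 0.07 · 52.3221 − 2.326
    = 3.6625 − 2.326 = 1.3365 → 1.34
Power = Φ(1.34) = 0.910.

Power ≈ 0.910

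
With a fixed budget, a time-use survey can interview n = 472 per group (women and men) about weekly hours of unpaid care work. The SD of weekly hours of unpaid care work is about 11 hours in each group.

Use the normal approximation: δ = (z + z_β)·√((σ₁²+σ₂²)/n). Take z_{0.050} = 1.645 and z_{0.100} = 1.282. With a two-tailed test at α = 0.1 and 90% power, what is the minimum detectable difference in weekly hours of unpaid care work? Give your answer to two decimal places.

Minimum detectable difference ≈ 2.10 hours

δ = (z_{α/2} + z_β) · √((σ₁²+σ₂²)/n)
  = (1.645 + 1.282) · √(242/472)
  = 2.927 · √0.51271
  = 2.927 · 0.7160
  = 2.0958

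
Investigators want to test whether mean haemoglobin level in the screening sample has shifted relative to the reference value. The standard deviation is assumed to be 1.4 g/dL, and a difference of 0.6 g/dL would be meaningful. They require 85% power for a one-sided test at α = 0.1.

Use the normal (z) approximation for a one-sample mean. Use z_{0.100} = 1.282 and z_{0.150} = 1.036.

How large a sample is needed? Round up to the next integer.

n = (z_α + z_β)² · σ² / δ²
  = (1.282 + 1.036)² · 1.4² / 0.6²
  = 5.3731 · 1.96 / 0.36
  = 29.25
Round up → n = 30.

n = 30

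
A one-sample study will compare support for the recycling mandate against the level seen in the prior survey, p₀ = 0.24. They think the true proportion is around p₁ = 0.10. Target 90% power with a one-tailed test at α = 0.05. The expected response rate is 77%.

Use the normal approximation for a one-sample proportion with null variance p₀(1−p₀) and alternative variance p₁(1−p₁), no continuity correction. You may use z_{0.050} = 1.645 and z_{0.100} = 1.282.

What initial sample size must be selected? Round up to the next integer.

n = 79

n = [z_α·√(p₀q₀) + z_β·√(p₁q₁)]² / (p₁ − p₀)²
  = [1.645·√(0.24·0.76) + 1.282·√(0.10·0.90)]² / (-0.14)²
  = [1.645·0.4271 + 1.282·0.3000]² / 0.0196
  = [1.0872]² / 0.0196
  = 60.30
Adjust for 77% response: 60.30 / 0.77 = 78.31.
Round up → n = 79.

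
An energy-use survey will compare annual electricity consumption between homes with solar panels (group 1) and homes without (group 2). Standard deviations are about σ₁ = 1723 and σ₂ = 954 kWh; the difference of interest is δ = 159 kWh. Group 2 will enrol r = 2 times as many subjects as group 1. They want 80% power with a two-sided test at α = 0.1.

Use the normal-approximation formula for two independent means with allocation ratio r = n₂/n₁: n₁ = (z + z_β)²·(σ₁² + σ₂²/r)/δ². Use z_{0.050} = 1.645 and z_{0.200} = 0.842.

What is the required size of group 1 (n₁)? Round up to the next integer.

n₁ = 838

n₁ = (z_{α/2} + z_β)² · (σ₁² + σ₂²/r) / δ²
   = (1.645 + 0.842)² · (1723² + 954²/2) / 159²
   = 6.1852 · (2968729 + 455058) / 25281
   = 6.1852 · 3423787 / 25281
   = 837.65
Round up → n₁ = 838; n₂ = r·n₁ = 2 × 838 = 1676.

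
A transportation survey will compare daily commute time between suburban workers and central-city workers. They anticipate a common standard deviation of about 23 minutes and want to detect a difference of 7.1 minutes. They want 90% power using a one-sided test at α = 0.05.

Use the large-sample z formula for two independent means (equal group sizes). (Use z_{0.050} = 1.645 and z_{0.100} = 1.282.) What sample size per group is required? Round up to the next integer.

n = 180 per group

n = (z_α + z_β)² · (σ₁² + σ₂²) / δ²
  = (1.645 + 1.282)² · (2·23² = 1058) / 7.1²
  = 8.5673 · 1058 / 50.41
  = 179.81
Round up → n = 180 per group.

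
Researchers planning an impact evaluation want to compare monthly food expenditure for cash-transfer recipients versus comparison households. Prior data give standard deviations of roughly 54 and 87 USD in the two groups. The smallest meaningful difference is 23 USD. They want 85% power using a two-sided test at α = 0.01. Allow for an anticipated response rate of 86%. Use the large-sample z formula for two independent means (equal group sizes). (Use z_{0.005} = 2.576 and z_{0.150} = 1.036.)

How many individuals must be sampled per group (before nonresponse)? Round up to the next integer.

n = 301 per group

n = (z_{α/2} + z_β)² · (σ₁² + σ₂²) / δ²
  = (2.576 + 1.036)² · (54² + 87² = 10485) / 23²
  = 13.0465 · 10485 / 529
  = 258.59
Adjust for 86% response: 258.59 / 0.86 = 300.68.
Round up → n = 301 per group.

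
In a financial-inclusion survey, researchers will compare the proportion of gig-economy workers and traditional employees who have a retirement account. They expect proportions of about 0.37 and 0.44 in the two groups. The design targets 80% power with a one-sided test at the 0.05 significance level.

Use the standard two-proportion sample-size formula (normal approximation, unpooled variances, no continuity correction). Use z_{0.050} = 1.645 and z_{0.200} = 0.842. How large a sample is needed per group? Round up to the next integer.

n = 606 per group

n = (z_α + z_β)² · [p₁(1−p₁) + p₂(1−p₂)] / (p₁ − p₂)²
  = (1.645 + 0.842)² · (0.37·0.63 + 0.44·0.56) / (-0.07)²
  = (2.487)² · (0.2331 + 0.2464) / 0.0049
  = 6.1852 · 0.4795 / 0.0049
  = 605.26
Round up → n = 606 per group.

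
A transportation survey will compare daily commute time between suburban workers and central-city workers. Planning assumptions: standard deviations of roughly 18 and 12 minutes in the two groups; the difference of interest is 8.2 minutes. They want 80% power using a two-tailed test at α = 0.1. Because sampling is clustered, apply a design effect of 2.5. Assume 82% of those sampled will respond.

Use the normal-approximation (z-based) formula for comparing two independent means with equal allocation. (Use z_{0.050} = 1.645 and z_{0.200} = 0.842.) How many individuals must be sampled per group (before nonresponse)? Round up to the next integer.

n = (z_{α/2} + z_β)² · (σ₁² + σ₂²) / δ²
  = (1.645 + 0.842)² · (18² + 12² = 468) / 8.2²
  = 6.1852 · 468 / 67.24
  = 43.05
Design effect: 2.5 × 43.05 = 107.62.
Adjust for 82% response: 107.62 / 0.82 = 131.25.
Round up → n = 132 per group.

n = 132 per group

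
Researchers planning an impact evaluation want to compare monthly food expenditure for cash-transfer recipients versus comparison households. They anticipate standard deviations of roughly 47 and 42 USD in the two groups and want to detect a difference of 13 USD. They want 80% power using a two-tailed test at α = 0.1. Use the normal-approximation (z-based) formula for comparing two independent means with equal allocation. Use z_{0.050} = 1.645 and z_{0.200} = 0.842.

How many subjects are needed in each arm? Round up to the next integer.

n = (z_{α/2} + z_β)² · (σ₁² + σ₂²) / δ²
  = (1.645 + 0.842)² · (47² + 42² = 3973) / 13²
  = 6.1852 · 3973 / 169
  = 145.41
Round up → n = 146 per group.

n = 146 per group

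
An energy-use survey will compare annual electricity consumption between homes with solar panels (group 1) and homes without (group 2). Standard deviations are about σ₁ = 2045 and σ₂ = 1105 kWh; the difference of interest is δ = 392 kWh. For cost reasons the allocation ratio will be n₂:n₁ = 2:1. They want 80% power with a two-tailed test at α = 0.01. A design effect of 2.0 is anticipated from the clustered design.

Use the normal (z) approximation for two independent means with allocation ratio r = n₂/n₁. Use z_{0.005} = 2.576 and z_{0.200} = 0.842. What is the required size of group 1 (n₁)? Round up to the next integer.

n₁ = (z_{α/2} + z_β)² · (σ₁² + σ₂²/r) / δ²
   = (2.576 + 0.842)² · (2045² + 1105²/2) / 392²
   = 11.6827 · (4182025 + 610512.5) / 153664
   = 11.6827 · 4792537.5 / 153664
   = 364.37
Design effect: 2.0 × 364.37 = 728.73.
Round up → n₁ = 729; n₂ = r·n₁ = 2 × 729 = 1458.

n₁ = 729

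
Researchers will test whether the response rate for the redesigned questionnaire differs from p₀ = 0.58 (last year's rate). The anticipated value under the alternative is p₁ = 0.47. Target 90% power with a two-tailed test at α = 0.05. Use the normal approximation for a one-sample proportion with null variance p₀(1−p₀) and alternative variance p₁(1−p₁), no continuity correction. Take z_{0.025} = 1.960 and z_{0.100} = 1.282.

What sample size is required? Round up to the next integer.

n = 214

n = [z_{α/2}·√(p₀q₀) + z_β·√(p₁q₁)]² / (p₁ − p₀)²
  = [1.960·√(0.58·0.42) + 1.282·√(0.47·0.53)]² / (-0.11)²
  = [1.960·0.4936 + 1.282·0.4991]² / 0.0121
  = [1.6072]² / 0.0121
  = 213.48
Round up → n = 214.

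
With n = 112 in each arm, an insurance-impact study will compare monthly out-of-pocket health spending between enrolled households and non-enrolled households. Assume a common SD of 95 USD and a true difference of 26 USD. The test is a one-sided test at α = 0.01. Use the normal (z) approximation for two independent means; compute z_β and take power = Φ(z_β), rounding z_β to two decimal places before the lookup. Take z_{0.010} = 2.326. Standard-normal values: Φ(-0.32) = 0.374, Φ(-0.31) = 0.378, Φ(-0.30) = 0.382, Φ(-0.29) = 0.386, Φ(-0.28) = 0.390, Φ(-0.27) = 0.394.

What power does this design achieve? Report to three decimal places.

z_β = δ·√(n/(σ₁²+σ₂²)) − z_α
    = 26 · √(112/18050) − 2.326
    = 26 · 0.07877 − 2.326
    = 2.0481 − 2.326 = -0.2779 → -0.28
Power = Φ(-0.28) = 0.390.

Power ≈ 0.390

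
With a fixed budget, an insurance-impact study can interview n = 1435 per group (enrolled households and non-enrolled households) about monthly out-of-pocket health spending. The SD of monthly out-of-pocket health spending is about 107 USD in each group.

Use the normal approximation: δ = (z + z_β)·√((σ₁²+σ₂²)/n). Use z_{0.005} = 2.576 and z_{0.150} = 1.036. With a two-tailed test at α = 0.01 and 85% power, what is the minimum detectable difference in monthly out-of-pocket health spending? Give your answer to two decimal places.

δ = (z_{α/2} + z_β) · √((σ₁²+σ₂²)/n)
  = (2.576 + 1.036) · √(22898/1435)
  = 3.612 · √15.9568
  = 3.612 · 3.9946
  = 14.4285

Minimum detectable difference ≈ 14.43 USD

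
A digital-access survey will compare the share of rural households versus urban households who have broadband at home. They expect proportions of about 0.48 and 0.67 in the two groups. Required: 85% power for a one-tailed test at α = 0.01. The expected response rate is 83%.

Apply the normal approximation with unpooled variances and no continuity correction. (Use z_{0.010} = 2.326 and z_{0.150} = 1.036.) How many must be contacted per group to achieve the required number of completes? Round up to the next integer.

n = (z_α + z_β)² · [p₁(1−p₁) + p₂(1−p₂)] / (p₁ − p₂)²
  = (2.326 + 1.036)² · (0.48·0.52 + 0.67·0.33) / (-0.19)²
  = (3.362)² · (0.2496 + 0.2211) / 0.0361
  = 11.3030 · 0.4707 / 0.0361
  = 147.38
Adjust for 83% response: 147.38 / 0.83 = 177.56.
Round up → n = 178 per group.

n = 178 per group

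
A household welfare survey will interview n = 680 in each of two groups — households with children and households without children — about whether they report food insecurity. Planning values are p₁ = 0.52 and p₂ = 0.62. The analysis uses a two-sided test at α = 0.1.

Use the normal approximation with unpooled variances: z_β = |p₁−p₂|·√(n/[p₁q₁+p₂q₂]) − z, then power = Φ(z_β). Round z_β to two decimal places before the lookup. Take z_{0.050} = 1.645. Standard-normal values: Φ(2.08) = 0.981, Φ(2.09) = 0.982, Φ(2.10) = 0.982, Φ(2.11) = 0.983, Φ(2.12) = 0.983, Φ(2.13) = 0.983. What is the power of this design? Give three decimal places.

Power ≈ 0.982

z_β = |p₁−p₂|·√(n/[p₁q₁+p₂q₂]) − z_{α/2}
    = 0.10 · √(680/0.4852) − 1.645
    = 0.10 · 37.4364 − 1.645
    = 3.7436 − 1.645 = 2.0986 → 2.10
Power = Φ(2.10) = 0.982.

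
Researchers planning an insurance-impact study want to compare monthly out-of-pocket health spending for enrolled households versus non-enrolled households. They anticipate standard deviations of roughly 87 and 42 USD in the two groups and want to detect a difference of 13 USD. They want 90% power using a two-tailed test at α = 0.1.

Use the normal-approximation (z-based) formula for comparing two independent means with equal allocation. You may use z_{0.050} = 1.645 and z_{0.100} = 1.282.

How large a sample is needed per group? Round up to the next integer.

n = 474 per group

n = (z_{α/2} + z_β)² · (σ₁² + σ₂²) / δ²
  = (1.645 + 1.282)² · (87² + 42² = 9333) / 13²
  = 8.5673 · 9333 / 169
  = 473.13
Round up → n = 474 per group.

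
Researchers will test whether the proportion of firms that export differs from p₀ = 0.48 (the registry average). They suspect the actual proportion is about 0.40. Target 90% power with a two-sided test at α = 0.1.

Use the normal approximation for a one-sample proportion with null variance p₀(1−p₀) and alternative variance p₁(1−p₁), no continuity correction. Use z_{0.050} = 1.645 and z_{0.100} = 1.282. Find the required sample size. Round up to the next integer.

n = [z_{α/2}·√(p₀q₀) + z_β·√(p₁q₁)]² / (p₁ − p₀)²
  = [1.645·√(0.48·0.52) + 1.282·√(0.40·0.60)]² / (-0.08)²
  = [1.645·0.4996 + 1.282·0.4899]² / 0.0064
  = [1.4499]² / 0.0064
  = 328.47
Round up → n = 329.

n = 329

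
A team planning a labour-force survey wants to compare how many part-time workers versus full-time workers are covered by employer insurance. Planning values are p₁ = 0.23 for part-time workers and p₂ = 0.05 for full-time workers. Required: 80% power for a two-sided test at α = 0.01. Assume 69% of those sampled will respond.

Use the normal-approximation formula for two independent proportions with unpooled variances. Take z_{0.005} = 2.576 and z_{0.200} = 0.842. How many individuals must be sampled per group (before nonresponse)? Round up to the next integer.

n = (z_{α/2} + z_β)² · [p₁(1−p₁) + p₂(1−p₂)] / (p₁ − p₂)²
  = (2.576 + 0.842)² · (0.23·0.77 + 0.05·0.95) / (0.18)²
  = (3.418)² · (0.1771 + 0.0475) / 0.0324
  = 11.6827 · 0.2246 / 0.0324
  = 80.99
Adjust for 69% response: 80.99 / 0.69 = 117.37.
Round up → n = 118 per group.

n = 118 per group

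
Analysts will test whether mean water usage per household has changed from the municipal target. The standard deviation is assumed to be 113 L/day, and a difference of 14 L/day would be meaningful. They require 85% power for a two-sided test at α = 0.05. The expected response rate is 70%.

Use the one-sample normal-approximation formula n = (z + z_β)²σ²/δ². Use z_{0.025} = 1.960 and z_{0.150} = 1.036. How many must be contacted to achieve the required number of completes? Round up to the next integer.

n = 836

n = (z_{α/2} + z_β)² · σ² / δ²
  = (1.960 + 1.036)² · 113² / 14²
  = 8.9760 · 12769 / 196
  = 584.77
Adjust for 70% response: 584.77 / 0.70 = 835.38.
Round up → n = 836.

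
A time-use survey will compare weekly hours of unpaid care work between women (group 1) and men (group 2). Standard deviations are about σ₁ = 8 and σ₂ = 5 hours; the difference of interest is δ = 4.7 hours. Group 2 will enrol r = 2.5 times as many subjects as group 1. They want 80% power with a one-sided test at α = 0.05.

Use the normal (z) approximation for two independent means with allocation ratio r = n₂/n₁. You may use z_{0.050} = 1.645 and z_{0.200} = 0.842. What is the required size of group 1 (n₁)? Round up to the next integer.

n₁ = (z_α + z_β)² · (σ₁² + σ₂²/r) / δ²
   = (1.645 + 0.842)² · (8² + 5²/2.5) / 4.7²
   = 6.1852 · (64 + 10) / 22.09
   = 6.1852 · 74 / 22.09
   = 20.72
Round up → n₁ = 21; n₂ = r·n₁ = 2.5 × 21 = 53.

n₁ = 21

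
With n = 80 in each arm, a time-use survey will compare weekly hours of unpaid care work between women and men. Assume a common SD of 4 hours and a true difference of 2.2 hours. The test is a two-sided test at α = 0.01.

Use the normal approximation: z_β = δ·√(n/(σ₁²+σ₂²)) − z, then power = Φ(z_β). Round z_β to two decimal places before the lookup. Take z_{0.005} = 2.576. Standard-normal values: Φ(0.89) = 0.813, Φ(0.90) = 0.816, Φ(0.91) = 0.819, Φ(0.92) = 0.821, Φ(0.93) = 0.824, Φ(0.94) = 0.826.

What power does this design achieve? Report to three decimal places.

z_β = δ·√(n/(σ₁²+σ₂²)) − z_{α/2}
    = 2.2 · √(80/32) − 2.576
    = 2.2 · 1.58114 − 2.576
    = 3.4785 − 2.576 = 0.9025 → 0.90
Power = Φ(0.90) = 0.816.

Power ≈ 0.816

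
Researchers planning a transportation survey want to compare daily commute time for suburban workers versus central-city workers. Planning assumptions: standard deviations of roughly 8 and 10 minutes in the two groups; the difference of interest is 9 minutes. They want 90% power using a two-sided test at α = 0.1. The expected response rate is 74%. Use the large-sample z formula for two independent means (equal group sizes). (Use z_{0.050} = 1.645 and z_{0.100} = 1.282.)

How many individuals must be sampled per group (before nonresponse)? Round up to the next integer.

n = 24 per group

n = (z_{α/2} + z_β)² · (σ₁² + σ₂²) / δ²
  = (1.645 + 1.282)² · (8² + 10² = 164) / 9²
  = 8.5673 · 164 / 81
  = 17.35
Adjust for 74% response: 17.35 / 0.74 = 23.44.
Round up → n = 24 per group.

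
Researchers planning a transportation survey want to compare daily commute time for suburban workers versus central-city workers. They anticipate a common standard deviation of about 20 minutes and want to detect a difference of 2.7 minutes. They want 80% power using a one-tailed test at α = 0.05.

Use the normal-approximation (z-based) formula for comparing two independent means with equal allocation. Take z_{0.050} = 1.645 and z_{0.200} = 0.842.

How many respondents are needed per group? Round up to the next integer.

n = (z_α + z_β)² · (σ₁² + σ₂²) / δ²
  = (1.645 + 0.842)² · (2·20² = 800) / 2.7²
  = 6.1852 · 800 / 7.29
  = 678.76
Round up → n = 679 per group.

n = 679 per group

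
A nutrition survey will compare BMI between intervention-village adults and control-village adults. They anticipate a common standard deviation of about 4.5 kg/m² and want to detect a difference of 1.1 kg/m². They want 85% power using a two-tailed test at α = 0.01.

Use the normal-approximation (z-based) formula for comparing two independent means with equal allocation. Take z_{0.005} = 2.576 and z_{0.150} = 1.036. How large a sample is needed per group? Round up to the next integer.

n = (z_{α/2} + z_β)² · (σ₁² + σ₂²) / δ²
  = (2.576 + 1.036)² · (2·4.5² = 40.5) / 1.1²
  = 13.0465 · 40.5 / 1.21
  = 436.68
Round up → n = 437 per group.

n = 437 per group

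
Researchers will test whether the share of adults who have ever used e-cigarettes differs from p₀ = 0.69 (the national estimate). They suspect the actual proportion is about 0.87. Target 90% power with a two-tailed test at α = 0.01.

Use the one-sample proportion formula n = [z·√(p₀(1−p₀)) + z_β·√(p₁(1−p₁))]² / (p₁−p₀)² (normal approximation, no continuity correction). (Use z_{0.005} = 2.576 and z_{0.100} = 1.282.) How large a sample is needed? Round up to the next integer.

n = 82

n = [z_{α/2}·√(p₀q₀) + z_β·√(p₁q₁)]² / (p₁ − p₀)²
  = [2.576·√(0.69·0.31) + 1.282·√(0.87·0.13)]² / (0.18)²
  = [2.576·0.4625 + 1.282·0.3363]² / 0.0324
  = [1.6225]² / 0.0324
  = 81.25
Round up → n = 82.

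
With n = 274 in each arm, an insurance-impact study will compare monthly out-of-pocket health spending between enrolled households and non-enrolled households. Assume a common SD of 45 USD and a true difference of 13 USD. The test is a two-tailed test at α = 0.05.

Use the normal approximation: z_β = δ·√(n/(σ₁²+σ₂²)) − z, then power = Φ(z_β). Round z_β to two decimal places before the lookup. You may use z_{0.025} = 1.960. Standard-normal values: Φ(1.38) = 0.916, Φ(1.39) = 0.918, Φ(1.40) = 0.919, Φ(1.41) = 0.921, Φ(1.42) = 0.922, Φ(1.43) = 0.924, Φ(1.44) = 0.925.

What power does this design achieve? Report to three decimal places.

Power ≈ 0.922

z_β = δ·√(n/(σ₁²+σ₂²)) − z_{α/2}
    = 13 · √(274/4050) − 1.960
    = 13 · 0.26010 − 1.960
    = 3.3814 − 1.960 = 1.4214 → 1.42
Power = Φ(1.42) = 0.922.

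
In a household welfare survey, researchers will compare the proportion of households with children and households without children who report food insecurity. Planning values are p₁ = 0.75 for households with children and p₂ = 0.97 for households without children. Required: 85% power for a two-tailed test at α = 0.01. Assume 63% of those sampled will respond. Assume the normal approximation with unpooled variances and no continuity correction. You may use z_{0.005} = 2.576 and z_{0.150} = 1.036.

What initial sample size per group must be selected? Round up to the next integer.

n = (z_{α/2} + z_β)² · [p₁(1−p₁) + p₂(1−p₂)] / (p₁ − p₂)²
  = (2.576 + 1.036)² · (0.75·0.25 + 0.97·0.03) / (-0.22)²
  = (3.612)² · (0.1875 + 0.0291) / 0.0484
  = 13.0465 · 0.2166 / 0.0484
  = 58.39
Adjust for 63% response: 58.39 / 0.63 = 92.68.
Round up → n = 93 per group.

n = 93 per group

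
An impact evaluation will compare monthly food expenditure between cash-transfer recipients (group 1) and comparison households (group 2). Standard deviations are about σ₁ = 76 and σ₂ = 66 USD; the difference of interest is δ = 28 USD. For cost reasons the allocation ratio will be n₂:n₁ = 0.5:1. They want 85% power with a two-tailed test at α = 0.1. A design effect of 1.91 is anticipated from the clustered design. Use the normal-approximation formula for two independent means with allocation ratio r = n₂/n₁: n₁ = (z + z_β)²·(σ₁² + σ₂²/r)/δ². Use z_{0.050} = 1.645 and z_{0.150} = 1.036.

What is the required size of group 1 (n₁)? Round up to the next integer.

n₁ = (z_{α/2} + z_β)² · (σ₁² + σ₂²/r) / δ²
   = (1.645 + 1.036)² · (76² + 66²/0.5) / 28²
   = 7.1878 · (5776 + 8712) / 784
   = 7.1878 · 14488 / 784
   = 132.83
Design effect: 1.91 × 132.83 = 253.70.
Round up → n₁ = 254; n₂ = r·n₁ = 0.5 × 254 = 127.

n₁ = 254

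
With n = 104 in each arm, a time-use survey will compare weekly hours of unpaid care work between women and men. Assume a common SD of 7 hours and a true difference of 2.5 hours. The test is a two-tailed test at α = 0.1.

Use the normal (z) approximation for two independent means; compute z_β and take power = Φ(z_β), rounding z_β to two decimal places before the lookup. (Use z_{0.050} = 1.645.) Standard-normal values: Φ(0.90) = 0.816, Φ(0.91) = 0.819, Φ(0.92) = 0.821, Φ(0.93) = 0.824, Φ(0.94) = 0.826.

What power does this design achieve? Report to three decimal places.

z_β = δ·√(n/(σ₁²+σ₂²)) − z_{α/2}
    = 2.5 · √(104/98) − 1.645
    = 2.5 · 1.03016 − 1.645
    = 2.5754 − 1.645 = 0.9304 → 0.93
Power = Φ(0.93) = 0.824.

Power ≈ 0.824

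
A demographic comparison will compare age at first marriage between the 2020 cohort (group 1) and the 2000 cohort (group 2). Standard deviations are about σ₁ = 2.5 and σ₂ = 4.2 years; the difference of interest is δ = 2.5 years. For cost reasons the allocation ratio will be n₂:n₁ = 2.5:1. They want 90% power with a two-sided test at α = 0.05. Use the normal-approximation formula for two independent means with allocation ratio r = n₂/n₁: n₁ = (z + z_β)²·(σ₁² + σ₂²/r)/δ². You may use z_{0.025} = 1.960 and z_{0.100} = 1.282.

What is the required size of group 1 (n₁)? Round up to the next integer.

n₁ = (z_{α/2} + z_β)² · (σ₁² + σ₂²/r) / δ²
   = (1.960 + 1.282)² · (2.5² + 4.2²/2.5) / 2.5²
   = 10.5106 · (6.25 + 7.056) / 6.25
   = 10.5106 · 13.306 / 6.25
   = 22.38
Round up → n₁ = 23; n₂ = r·n₁ = 2.5 × 23 = 58.

n₁ = 23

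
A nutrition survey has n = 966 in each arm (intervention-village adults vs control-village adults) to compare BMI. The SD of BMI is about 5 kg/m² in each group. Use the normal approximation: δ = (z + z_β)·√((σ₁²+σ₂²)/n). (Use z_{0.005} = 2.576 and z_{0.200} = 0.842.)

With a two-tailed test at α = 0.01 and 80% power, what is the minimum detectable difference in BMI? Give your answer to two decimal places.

Minimum detectable difference ≈ 0.78 kg/m²

δ = (z_{α/2} + z_β) · √((σ₁²+σ₂²)/n)
  = (2.576 + 0.842) · √(50/966)
  = 3.418 · √0.05176
  = 3.418 · 0.2275
  = 0.7776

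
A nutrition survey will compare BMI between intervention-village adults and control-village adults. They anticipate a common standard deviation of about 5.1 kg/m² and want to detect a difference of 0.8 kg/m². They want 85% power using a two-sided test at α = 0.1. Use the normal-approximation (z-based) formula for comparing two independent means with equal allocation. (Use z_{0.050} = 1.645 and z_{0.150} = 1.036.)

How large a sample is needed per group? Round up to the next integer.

n = 585 per group

n = (z_{α/2} + z_β)² · (σ₁² + σ₂²) / δ²
  = (1.645 + 1.036)² · (2·5.1² = 52.02) / 0.8²
  = 7.1878 · 52.02 / 0.64
  = 584.23
Round up → n = 585 per group.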